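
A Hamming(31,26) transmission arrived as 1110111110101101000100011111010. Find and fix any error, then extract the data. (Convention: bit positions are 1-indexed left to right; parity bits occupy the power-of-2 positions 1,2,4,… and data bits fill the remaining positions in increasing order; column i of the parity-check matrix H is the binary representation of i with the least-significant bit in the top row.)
Syndrome s = H · r^T (mod 2), r = 1110111110101101000100011111010:
  s[0] = (1010101010101010101010101010101)·(1110111110101101000100011111010) mod 2 = 1+0+1+0+1+0+1+0+1+0+1+0+1+0+0+0+0+0+0+0+0+0+0+0+1+0+1+0+0+0+0 mod 2 = 1
  s[1] = (0110011001100110011001100110011)·(1110111110101101000100011111010) mod 2 = 0+1+1+0+0+1+1+0+0+0+1+0+0+1+0+0+0+0+0+0+0+0+0+0+0+1+1+0+0+1+0 mod 2 = 1
  s[2] = (0001111000011110000111100001111)·(1110111110101101000100011111010) mod 2 = 0+0+0+0+1+1+1+0+0+0+0+0+1+1+0+0+0+0+0+1+0+0+0+0+0+0+0+1+0+1+0 mod 2 = 0
  s[3] = (0000000111111110000000011111111)·(1110111110101101000100011111010) mod 2 = 0+0+0+0+0+0+0+1+1+0+1+0+1+1+0+0+0+0+0+0+0+0+0+1+1+1+1+1+0+1+0 mod 2 = 1
  s[4] = (0000000000000001111111111111111)·(1110111110101101000100011111010) mod 2 = 0+0+0+0+0+0+0+0+0+0+0+0+0+0+0+1+0+0+0+1+0+0+0+1+1+1+1+1+0+1+0 mod 2 = 0
Syndrome = 11010
Column 11 of H equals this syndrome → error at bit 11 (1-indexed).
Flip bit 11: 1110111110101101000100011111010 → 1110111110001101000100011111010
Extract data bits at positions {3,5,6,7,9,10,11,12,13,14,15,17,18,19,20,21,22,23,24,25,26,27,28,29,30,31}: 11111000110000100011111010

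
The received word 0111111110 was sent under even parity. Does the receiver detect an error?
Sum of received bits: 0+1+1+1+1+1+1+1+1+0 = 8; 8 mod 2 = 0. Result is 0 → no error detected.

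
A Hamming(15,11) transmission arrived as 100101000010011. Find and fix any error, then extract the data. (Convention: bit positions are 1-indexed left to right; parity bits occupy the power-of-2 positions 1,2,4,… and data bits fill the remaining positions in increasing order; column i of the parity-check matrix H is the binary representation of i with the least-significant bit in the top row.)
Syndrome s = H · r^T (mod 2), r = 100101000010011:
  s[0] = (101010101010101)·(100101000010011) mod 2 = 1+0+0+0+0+0+0+0+0+0+1+0+0+0+1 mod 2 = 1
  s[1] = (011001100110011)·(100101000010011) mod 2 = 0+0+0+0+0+1+0+0+0+0+1+0+0+1+1 mod 2 = 0
  s[2] = (000111100001111)·(100101000010011) mod 2 = 0+0+0+1+0+1+0+0+0+0+0+0+0+1+1 mod 2 = 0
  s[3] = (000000011111111)·(100101000010011) mod 2 = 0+0+0+0+0+0+0+0+0+0+1+0+0+1+1 mod 2 = 1
Syndrome = 1001
Column 9 of H equals this syndrome → error at bit 9 (1-indexed).
Flip bit 9: 100101000010011 → 100101001010011
Extract data bits at positions {3,5,6,7,9,10,11,12,13,14,15}: 00101010011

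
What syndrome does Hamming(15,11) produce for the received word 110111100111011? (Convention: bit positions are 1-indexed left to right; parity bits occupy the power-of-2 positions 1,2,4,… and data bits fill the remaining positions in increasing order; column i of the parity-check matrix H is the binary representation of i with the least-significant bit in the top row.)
Syndrome s = H · r^T (mod 2), r = 110111100111011:
  s[0] = (101010101010101)·(110111100111011) mod 2 = 1+0+0+0+1+0+1+0+0+0+1+0+0+0+1 mod 2 = 1
  s[1] = (011001100110011)·(110111100111011) mod 2 = 0+1+0+0+0+1+1+0+0+1+1+0+0+1+1 mod 2 = 1
  s[2] = (000111100001111)·(110111100111011) mod 2 = 0+0+0+1+1+1+1+0+0+0+0+1+0+1+1 mod 2 = 1
  s[3] = (000000011111111)·(110111100111011) mod 2 = 0+0+0+0+0+0+0+0+0+1+1+1+0+1+1 mod 2 = 1
Syndrome = 1111
Non-zero syndrome: error at position 15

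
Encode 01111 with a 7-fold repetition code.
Repeat each bit 7× and concatenate:
0→0000000  1→1111111  1→1111111  1→1111111  1→1111111
Codeword = 00000001111111111111111111111111111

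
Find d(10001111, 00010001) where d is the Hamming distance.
XOR = 10011110, count of 1s = 5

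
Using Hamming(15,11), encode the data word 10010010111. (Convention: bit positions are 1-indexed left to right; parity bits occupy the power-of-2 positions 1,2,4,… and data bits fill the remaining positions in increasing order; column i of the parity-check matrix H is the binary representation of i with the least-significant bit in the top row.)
Codeword c = d · G (mod 2), d = 10010010111:
  c[0] = d·G[:,0] = (10010010111)·(11011010101) mod 2 = 1+0+0+1+0+0+1+0+1+0+1 mod 2 = 1
  c[1] = d·G[:,1] = (10010010111)·(10110110011) mod 2 = 1+0+0+1+0+0+1+0+0+1+1 mod 2 = 1
  c[2] = d·G[:,2] = (10010010111)·(10000000000) mod 2 = 1+0+0+0+0+0+0+0+0+0+0 mod 2 = 1
  c[3] = d·G[:,3] = (10010010111)·(01110001111) mod 2 = 0+0+0+1+0+0+0+0+1+1+1 mod 2 = 0
  c[4] = d·G[:,4] = (10010010111)·(01000000000) mod 2 = 0+0+0+0+0+0+0+0+0+0+0 mod 2 = 0
  c[5] = d·G[:,5] = (10010010111)·(00100000000) mod 2 = 0+0+0+0+0+0+0+0+0+0+0 mod 2 = 0
  c[6] = d·G[:,6] = (10010010111)·(00010000000) mod 2 = 0+0+0+1+0+0+0+0+0+0+0 mod 2 = 1
  c[7] = d·G[:,7] = (10010010111)·(00001111111) mod 2 = 0+0+0+0+0+0+1+0+1+1+1 mod 2 = 0
  c[8] = d·G[:,8] = (10010010111)·(00001000000) mod 2 = 0+0+0+0+0+0+0+0+0+0+0 mod 2 = 0
  c[9] = d·G[:,9] = (10010010111)·(00000100000) mod 2 = 0+0+0+0+0+0+0+0+0+0+0 mod 2 = 0
  c[10] = d·G[:,10] = (10010010111)·(00000010000) mod 2 = 0+0+0+0+0+0+1+0+0+0+0 mod 2 = 1
  c[11] = d·G[:,11] = (10010010111)·(00000001000) mod 2 = 0+0+0+0+0+0+0+0+0+0+0 mod 2 = 0
  c[12] = d·G[:,12] = (10010010111)·(00000000100) mod 2 = 0+0+0+0+0+0+0+0+1+0+0 mod 2 = 1
  c[13] = d·G[:,13] = (10010010111)·(00000000010) mod 2 = 0+0+0+0+0+0+0+0+0+1+0 mod 2 = 1
  c[14] = d·G[:,14] = (10010010111)·(00000000001) mod 2 = 0+0+0+0+0+0+0+0+0+0+1 mod 2 = 1
Codeword = 111000100010111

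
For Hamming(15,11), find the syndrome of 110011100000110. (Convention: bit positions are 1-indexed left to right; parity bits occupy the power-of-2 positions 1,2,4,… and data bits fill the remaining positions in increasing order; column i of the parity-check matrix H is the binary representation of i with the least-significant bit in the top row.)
Syndrome s = H · r^T (mod 2), r = 110011100000110:
  s[0] = (101010101010101)·(110011100000110) mod 2 = 1+0+0+0+1+0+1+0+0+0+0+0+1+0+0 mod 2 = 0
  s[1] = (011001100110011)·(110011100000110) mod 2 = 0+1+0+0+0+1+1+0+0+0+0+0+0+1+0 mod 2 = 0
  s[2] = (000111100001111)·(110011100000110) mod 2 = 0+0+0+0+1+1+1+0+0+0+0+0+1+1+0 mod 2 = 1
  s[3] = (000000011111111)·(110011100000110) mod 2 = 0+0+0+0+0+0+0+0+0+0+0+0+1+1+0 mod 2 = 0
Syndrome = 0010
Non-zero syndrome: error at position 4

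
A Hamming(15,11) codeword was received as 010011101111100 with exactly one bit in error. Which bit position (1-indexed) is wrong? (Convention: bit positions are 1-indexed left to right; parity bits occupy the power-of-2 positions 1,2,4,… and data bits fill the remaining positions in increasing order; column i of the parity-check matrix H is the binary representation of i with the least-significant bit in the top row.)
Syndrome s = H · r^T (mod 2), r = 010011101111100:
  s[0] = (101010101010101)·(010011101111100) mod 2 = 0+0+0+0+1+0+1+0+1+0+1+0+1+0+0 mod 2 = 1
  s[1] = (011001100110011)·(010011101111100) mod 2 = 0+1+0+0+0+1+1+0+0+1+1+0+0+0+0 mod 2 = 1
  s[2] = (000111100001111)·(010011101111100) mod 2 = 0+0+0+0+1+1+1+0+0+0+0+1+1+0+0 mod 2 = 1
  s[3] = (000000011111111)·(010011101111100) mod 2 = 0+0+0+0+0+0+0+0+1+1+1+1+1+0+0 mod 2 = 1
Syndrome = 1111
Column i of H is the binary representation of i, so the syndrome is the binary index of the flipped bit.
Read s = 1111 with s[0] as LSB: 1·2^0 + 1·2^1 + 1·2^2 + 1·2^3 = 15.
Error is at bit position 15.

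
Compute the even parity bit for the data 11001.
Sum of data bits: 1+1+0+0+1 = 3.
3 mod 2 = 1, so parity bit = 1.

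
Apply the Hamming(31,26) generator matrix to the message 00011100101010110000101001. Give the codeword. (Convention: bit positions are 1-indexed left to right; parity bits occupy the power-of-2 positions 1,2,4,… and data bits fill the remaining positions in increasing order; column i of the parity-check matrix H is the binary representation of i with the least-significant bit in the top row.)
Codeword c = d · G (mod 2), d = 00011100101010110000101001:
  c[0] = d·G[:,0] = (00011100101010110000101001)·(11011010101101010101010101) mod 2 = 0+0+0+1+1+0+0+0+1+0+1+0+0+0+0+1+0+0+0+0+0+0+0+0+0+1 mod 2 = 0
  c[1] = d·G[:,1] = (00011100101010110000101001)·(10110110011011001100110011) mod 2 = 0+0+0+1+0+1+0+0+0+0+1+0+1+0+0+0+0+0+0+0+1+0+0+0+0+1 mod 2 = 0
  c[2] = d·G[:,2] = (00011100101010110000101001)·(10000000000000000000000000) mod 2 = 0+0+0+0+0+0+0+0+0+0+0+0+0+0+0+0+0+0+0+0+0+0+0+0+0+0 mod 2 = 0
  c[3] = d·G[:,3] = (00011100101010110000101001)·(01110001111000111100001111) mod 2 = 0+0+0+1+0+0+0+0+1+0+1+0+0+0+1+1+0+0+0+0+0+0+1+0+0+1 mod 2 = 1
  c[4] = d·G[:,4] = (00011100101010110000101001)·(01000000000000000000000000) mod 2 = 0+0+0+0+0+0+0+0+0+0+0+0+0+0+0+0+0+0+0+0+0+0+0+0+0+0 mod 2 = 0
  c[5] = d·G[:,5] = (00011100101010110000101001)·(00100000000000000000000000) mod 2 = 0+0+0+0+0+0+0+0+0+0+0+0+0+0+0+0+0+0+0+0+0+0+0+0+0+0 mod 2 = 0
  c[6] = d·G[:,6] = (00011100101010110000101001)·(00010000000000000000000000) mod 2 = 0+0+0+1+0+0+0+0+0+0+0+0+0+0+0+0+0+0+0+0+0+0+0+0+0+0 mod 2 = 1
  c[7] = d·G[:,7] = (00011100101010110000101001)·(00001111111000000011111111) mod 2 = 0+0+0+0+1+1+0+0+1+0+1+0+0+0+0+0+0+0+0+0+1+0+1+0+0+1 mod 2 = 1
  c[8] = d·G[:,8] = (00011100101010110000101001)·(00001000000000000000000000) mod 2 = 0+0+0+0+1+0+0+0+0+0+0+0+0+0+0+0+0+0+0+0+0+0+0+0+0+0 mod 2 = 1
  c[9] = d·G[:,9] = (00011100101010110000101001)·(00000100000000000000000000) mod 2 = 0+0+0+0+0+1+0+0+0+0+0+0+0+0+0+0+0+0+0+0+0+0+0+0+0+0 mod 2 = 1
  c[10] = d·G[:,10] = (00011100101010110000101001)·(00000010000000000000000000) mod 2 = 0+0+0+0+0+0+0+0+0+0+0+0+0+0+0+0+0+0+0+0+0+0+0+0+0+0 mod 2 = 0
  c[11] = d·G[:,11] = (00011100101010110000101001)·(00000001000000000000000000) mod 2 = 0+0+0+0+0+0+0+0+0+0+0+0+0+0+0+0+0+0+0+0+0+0+0+0+0+0 mod 2 = 0
  c[12] = d·G[:,12] = (00011100101010110000101001)·(00000000100000000000000000) mod 2 = 0+0+0+0+0+0+0+0+1+0+0+0+0+0+0+0+0+0+0+0+0+0+0+0+0+0 mod 2 = 1
  c[13] = d·G[:,13] = (00011100101010110000101001)·(00000000010000000000000000) mod 2 = 0+0+0+0+0+0+0+0+0+0+0+0+0+0+0+0+0+0+0+0+0+0+0+0+0+0 mod 2 = 0
  c[14] = d·G[:,14] = (00011100101010110000101001)·(00000000001000000000000000) mod 2 = 0+0+0+0+0+0+0+0+0+0+1+0+0+0+0+0+0+0+0+0+0+0+0+0+0+0 mod 2 = 1
  c[15] = d·G[:,15] = (00011100101010110000101001)·(00000000000111111111111111) mod 2 = 0+0+0+0+0+0+0+0+0+0+0+0+1+0+1+1+0+0+0+0+1+0+1+0+0+1 mod 2 = 0
  c[16] = d·G[:,16] = (00011100101010110000101001)·(00000000000100000000000000) mod 2 = 0+0+0+0+0+0+0+0+0+0+0+0+0+0+0+0+0+0+0+0+0+0+0+0+0+0 mod 2 = 0
  c[17] = d·G[:,17] = (00011100101010110000101001)·(00000000000010000000000000) mod 2 = 0+0+0+0+0+0+0+0+0+0+0+0+1+0+0+0+0+0+0+0+0+0+0+0+0+0 mod 2 = 1
  c[18] = d·G[:,18] = (00011100101010110000101001)·(00000000000001000000000000) mod 2 = 0+0+0+0+0+0+0+0+0+0+0+0+0+0+0+0+0+0+0+0+0+0+0+0+0+0 mod 2 = 0
  c[19] = d·G[:,19] = (00011100101010110000101001)·(00000000000000100000000000) mod 2 = 0+0+0+0+0+0+0+0+0+0+0+0+0+0+1+0+0+0+0+0+0+0+0+0+0+0 mod 2 = 1
  c[20] = d·G[:,20] = (00011100101010110000101001)·(00000000000000010000000000) mod 2 = 0+0+0+0+0+0+0+0+0+0+0+0+0+0+0+1+0+0+0+0+0+0+0+0+0+0 mod 2 = 1
  c[21] = d·G[:,21] = (00011100101010110000101001)·(00000000000000001000000000) mod 2 = 0+0+0+0+0+0+0+0+0+0+0+0+0+0+0+0+0+0+0+0+0+0+0+0+0+0 mod 2 = 0
  c[22] = d·G[:,22] = (00011100101010110000101001)·(00000000000000000100000000) mod 2 = 0+0+0+0+0+0+0+0+0+0+0+0+0+0+0+0+0+0+0+0+0+0+0+0+0+0 mod 2 = 0
  c[23] = d·G[:,23] = (00011100101010110000101001)·(00000000000000000010000000) mod 2 = 0+0+0+0+0+0+0+0+0+0+0+0+0+0+0+0+0+0+0+0+0+0+0+0+0+0 mod 2 = 0
  c[24] = d·G[:,24] = (00011100101010110000101001)·(00000000000000000001000000) mod 2 = 0+0+0+0+0+0+0+0+0+0+0+0+0+0+0+0+0+0+0+0+0+0+0+0+0+0 mod 2 = 0
  c[25] = d·G[:,25] = (00011100101010110000101001)·(00000000000000000000100000) mod 2 = 0+0+0+0+0+0+0+0+0+0+0+0+0+0+0+0+0+0+0+0+1+0+0+0+0+0 mod 2 = 1
  c[26] = d·G[:,26] = (00011100101010110000101001)·(00000000000000000000010000) mod 2 = 0+0+0+0+0+0+0+0+0+0+0+0+0+0+0+0+0+0+0+0+0+0+0+0+0+0 mod 2 = 0
  c[27] = d·G[:,27] = (00011100101010110000101001)·(00000000000000000000001000) mod 2 = 0+0+0+0+0+0+0+0+0+0+0+0+0+0+0+0+0+0+0+0+0+0+1+0+0+0 mod 2 = 1
  c[28] = d·G[:,28] = (00011100101010110000101001)·(00000000000000000000000100) mod 2 = 0+0+0+0+0+0+0+0+0+0+0+0+0+0+0+0+0+0+0+0+0+0+0+0+0+0 mod 2 = 0
  c[29] = d·G[:,29] = (00011100101010110000101001)·(00000000000000000000000010) mod 2 = 0+0+0+0+0+0+0+0+0+0+0+0+0+0+0+0+0+0+0+0+0+0+0+0+0+0 mod 2 = 0
  c[30] = d·G[:,30] = (00011100101010110000101001)·(00000000000000000000000001) mod 2 = 0+0+0+0+0+0+0+0+0+0+0+0+0+0+0+0+0+0+0+0+0+0+0+0+0+1 mod 2 = 1
Codeword = 0001001111001010010110000101001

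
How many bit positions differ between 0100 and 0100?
XOR = 0000, count of 1s = 0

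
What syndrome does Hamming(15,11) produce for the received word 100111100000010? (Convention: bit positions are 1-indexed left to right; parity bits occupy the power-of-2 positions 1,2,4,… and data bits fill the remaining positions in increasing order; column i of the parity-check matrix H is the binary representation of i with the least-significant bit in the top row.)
Syndrome s = H · r^T (mod 2), r = 100111100000010:
  s[0] = (101010101010101)·(100111100000010) mod 2 = 1+0+0+0+1+0+1+0+0+0+0+0+0+0+0 mod 2 = 1
  s[1] = (011001100110011)·(100111100000010) mod 2 = 0+0+0+0+0+1+1+0+0+0+0+0+0+1+0 mod 2 = 1
  s[2] = (000111100001111)·(100111100000010) mod 2 = 0+0+0+1+1+1+1+0+0+0+0+0+0+1+0 mod 2 = 1
  s[3] = (000000011111111)·(100111100000010) mod 2 = 0+0+0+0+0+0+0+0+0+0+0+0+0+1+0 mod 2 = 1
Syndrome = 1111
Non-zero syndrome: error at position 15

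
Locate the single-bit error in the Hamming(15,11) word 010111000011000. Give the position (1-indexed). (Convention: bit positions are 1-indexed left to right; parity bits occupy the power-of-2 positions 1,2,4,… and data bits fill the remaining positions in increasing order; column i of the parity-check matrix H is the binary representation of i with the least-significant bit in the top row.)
Syndrome s = H · r^T (mod 2), r = 010111000011000:
  s[0] = (101010101010101)·(010111000011000) mod 2 = 0+0+0+0+1+0+0+0+0+0+1+0+0+0+0 mod 2 = 0
  s[1] = (011001100110011)·(010111000011000) mod 2 = 0+1+0+0+0+1+0+0+0+0+1+0+0+0+0 mod 2 = 1
  s[2] = (000111100001111)·(010111000011000) mod 2 = 0+0+0+1+1+1+0+0+0+0+0+1+0+0+0 mod 2 = 0
  s[3] = (000000011111111)·(010111000011000) mod 2 = 0+0+0+0+0+0+0+0+0+0+1+1+0+0+0 mod 2 = 0
Syndrome = 0100
Column i of H is the binary representation of i, so the syndrome is the binary index of the flipped bit.
Read s = 0100 with s[0] as LSB: 0·2^0 + 1·2^1 + 0·2^2 + 0·2^3 = 2.
Error is at bit position 2.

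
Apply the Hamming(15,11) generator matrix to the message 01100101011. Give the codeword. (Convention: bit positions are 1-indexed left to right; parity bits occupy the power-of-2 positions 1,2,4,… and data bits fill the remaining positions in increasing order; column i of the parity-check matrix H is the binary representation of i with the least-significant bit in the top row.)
Codeword c = d · G (mod 2), d = 01100101011:
  c[0] = d·G[:,0] = (01100101011)·(11011010101) mod 2 = 0+1+0+0+0+0+0+0+0+0+1 mod 2 = 0
  c[1] = d·G[:,1] = (01100101011)·(10110110011) mod 2 = 0+0+1+0+0+1+0+0+0+1+1 mod 2 = 0
  c[2] = d·G[:,2] = (01100101011)·(10000000000) mod 2 = 0+0+0+0+0+0+0+0+0+0+0 mod 2 = 0
  c[3] = d·G[:,3] = (01100101011)·(01110001111) mod 2 = 0+1+1+0+0+0+0+1+0+1+1 mod 2 = 1
  c[4] = d·G[:,4] = (01100101011)·(01000000000) mod 2 = 0+1+0+0+0+0+0+0+0+0+0 mod 2 = 1
  c[5] = d·G[:,5] = (01100101011)·(00100000000) mod 2 = 0+0+1+0+0+0+0+0+0+0+0 mod 2 = 1
  c[6] = d·G[:,6] = (01100101011)·(00010000000) mod 2 = 0+0+0+0+0+0+0+0+0+0+0 mod 2 = 0
  c[7] = d·G[:,7] = (01100101011)·(00001111111) mod 2 = 0+0+0+0+0+1+0+1+0+1+1 mod 2 = 0
  c[8] = d·G[:,8] = (01100101011)·(00001000000) mod 2 = 0+0+0+0+0+0+0+0+0+0+0 mod 2 = 0
  c[9] = d·G[:,9] = (01100101011)·(00000100000) mod 2 = 0+0+0+0+0+1+0+0+0+0+0 mod 2 = 1
  c[10] = d·G[:,10] = (01100101011)·(00000010000) mod 2 = 0+0+0+0+0+0+0+0+0+0+0 mod 2 = 0
  c[11] = d·G[:,11] = (01100101011)·(00000001000) mod 2 = 0+0+0+0+0+0+0+1+0+0+0 mod 2 = 1
  c[12] = d·G[:,12] = (01100101011)·(00000000100) mod 2 = 0+0+0+0+0+0+0+0+0+0+0 mod 2 = 0
  c[13] = d·G[:,13] = (01100101011)·(00000000010) mod 2 = 0+0+0+0+0+0+0+0+0+1+0 mod 2 = 1
  c[14] = d·G[:,14] = (01100101011)·(00000000001) mod 2 = 0+0+0+0+0+0+0+0+0+0+1 mod 2 = 1
Codeword = 000111000101011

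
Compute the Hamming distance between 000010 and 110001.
XOR = 110011, count of 1s = 4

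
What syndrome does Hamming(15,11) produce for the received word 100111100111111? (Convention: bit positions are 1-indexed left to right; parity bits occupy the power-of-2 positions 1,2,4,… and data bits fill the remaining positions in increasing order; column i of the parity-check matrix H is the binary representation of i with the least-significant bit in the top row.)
Syndrome s = H · r^T (mod 2), r = 100111100111111:
  s[0] = (101010101010101)·(100111100111111) mod 2 = 1+0+0+0+1+0+1+0+0+0+1+0+1+0+1 mod 2 = 0
  s[1] = (011001100110011)·(100111100111111) mod 2 = 0+0+0+0+0+1+1+0+0+1+1+0+0+1+1 mod 2 = 0
  s[2] = (000111100001111)·(100111100111111) mod 2 = 0+0+0+1+1+1+1+0+0+0+0+1+1+1+1 mod 2 = 0
  s[3] = (000000011111111)·(100111100111111) mod 2 = 0+0+0+0+0+0+0+0+0+1+1+1+1+1+1 mod 2 = 0
Syndrome = 0000
s = 0: no error detected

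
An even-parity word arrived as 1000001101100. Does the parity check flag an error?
Sum of received bits: 1+0+0+0+0+0+1+1+0+1+1+0+0 = 5; 5 mod 2 = 1. Result is 1 ≠ 0 → error detected.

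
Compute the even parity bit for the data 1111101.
Sum of data bits: 1+1+1+1+1+0+1 = 6.
6 mod 2 = 0, so parity bit = 0.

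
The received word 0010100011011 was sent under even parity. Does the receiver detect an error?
Sum of received bits: 0+0+1+0+1+0+0+0+1+1+0+1+1 = 6; 6 mod 2 = 0. Result is 0 → no error detected.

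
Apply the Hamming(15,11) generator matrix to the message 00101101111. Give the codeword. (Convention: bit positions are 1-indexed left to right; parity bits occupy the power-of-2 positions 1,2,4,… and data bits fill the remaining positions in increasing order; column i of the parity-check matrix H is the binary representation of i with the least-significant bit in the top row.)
Codeword c = d · G (mod 2), d = 00101101111:
  c[0] = d·G[:,0] = (00101101111)·(11011010101) mod 2 = 0+0+0+0+1+0+0+0+1+0+1 mod 2 = 1
  c[1] = d·G[:,1] = (00101101111)·(10110110011) mod 2 = 0+0+1+0+0+1+0+0+0+1+1 mod 2 = 0
  c[2] = d·G[:,2] = (00101101111)·(10000000000) mod 2 = 0+0+0+0+0+0+0+0+0+0+0 mod 2 = 0
  c[3] = d·G[:,3] = (00101101111)·(01110001111) mod 2 = 0+0+1+0+0+0+0+1+1+1+1 mod 2 = 1
  c[4] = d·G[:,4] = (00101101111)·(01000000000) mod 2 = 0+0+0+0+0+0+0+0+0+0+0 mod 2 = 0
  c[5] = d·G[:,5] = (00101101111)·(00100000000) mod 2 = 0+0+1+0+0+0+0+0+0+0+0 mod 2 = 1
  c[6] = d·G[:,6] = (00101101111)·(00010000000) mod 2 = 0+0+0+0+0+0+0+0+0+0+0 mod 2 = 0
  c[7] = d·G[:,7] = (00101101111)·(00001111111) mod 2 = 0+0+0+0+1+1+0+1+1+1+1 mod 2 = 0
  c[8] = d·G[:,8] = (00101101111)·(00001000000) mod 2 = 0+0+0+0+1+0+0+0+0+0+0 mod 2 = 1
  c[9] = d·G[:,9] = (00101101111)·(00000100000) mod 2 = 0+0+0+0+0+1+0+0+0+0+0 mod 2 = 1
  c[10] = d·G[:,10] = (00101101111)·(00000010000) mod 2 = 0+0+0+0+0+0+0+0+0+0+0 mod 2 = 0
  c[11] = d·G[:,11] = (00101101111)·(00000001000) mod 2 = 0+0+0+0+0+0+0+1+0+0+0 mod 2 = 1
  c[12] = d·G[:,12] = (00101101111)·(00000000100) mod 2 = 0+0+0+0+0+0+0+0+1+0+0 mod 2 = 1
  c[13] = d·G[:,13] = (00101101111)·(00000000010) mod 2 = 0+0+0+0+0+0+0+0+0+1+0 mod 2 = 1
  c[14] = d·G[:,14] = (00101101111)·(00000000001) mod 2 = 0+0+0+0+0+0+0+0+0+0+1 mod 2 = 1
Codeword = 100101001101111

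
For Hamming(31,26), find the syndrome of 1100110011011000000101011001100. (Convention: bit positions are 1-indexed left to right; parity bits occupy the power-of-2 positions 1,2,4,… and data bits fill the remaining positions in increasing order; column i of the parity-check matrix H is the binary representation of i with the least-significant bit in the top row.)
Syndrome s = H · r^T (mod 2), r = 1100110011011000000101011001100:
  s[0] = (1010101010101010101010101010101)·(1100110011011000000101011001100) mod 2 = 1+0+0+0+1+0+0+0+1+0+0+0+1+0+0+0+0+0+0+0+0+0+0+0+1+0+0+0+1+0+0 mod 2 = 0
  s[1] = (0110011001100110011001100110011)·(1100110011011000000101011001100) mod 2 = 0+1+0+0+0+1+0+0+0+1+0+0+0+0+0+0+0+0+0+0+0+1+0+0+0+0+0+0+0+0+0 mod 2 = 0
  s[2] = (0001111000011110000111100001111)·(1100110011011000000101011001100) mod 2 = 0+0+0+0+1+1+0+0+0+0+0+1+1+0+0+0+0+0+0+1+0+1+0+0+0+0+0+1+1+0+0 mod 2 = 0
  s[3] = (0000000111111110000000011111111)·(1100110011011000000101011001100) mod 2 = 0+0+0+0+0+0+0+0+1+1+0+1+1+0+0+0+0+0+0+0+0+0+0+1+1+0+0+1+1+0+0 mod 2 = 0
  s[4] = (0000000000000001111111111111111)·(1100110011011000000101011001100) mod 2 = 0+0+0+0+0+0+0+0+0+0+0+0+0+0+0+0+0+0+0+1+0+1+0+1+1+0+0+1+1+0+0 mod 2 = 0
Syndrome = 00000
s = 0: no error detected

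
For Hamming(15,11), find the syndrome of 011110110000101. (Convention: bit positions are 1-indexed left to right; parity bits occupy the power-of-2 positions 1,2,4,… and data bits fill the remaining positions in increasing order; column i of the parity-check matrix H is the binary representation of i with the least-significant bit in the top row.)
Syndrome s = H · r^T (mod 2), r = 011110110000101:
  s[0] = (101010101010101)·(011110110000101) mod 2 = 0+0+1+0+1+0+1+0+0+0+0+0+1+0+1 mod 2 = 1
  s[1] = (011001100110011)·(011110110000101) mod 2 = 0+1+1+0+0+0+1+0+0+0+0+0+0+0+1 mod 2 = 0
  s[2] = (000111100001111)·(011110110000101) mod 2 = 0+0+0+1+1+0+1+0+0+0+0+0+1+0+1 mod 2 = 1
  s[3] = (000000011111111)·(011110110000101) mod 2 = 0+0+0+0+0+0+0+1+0+0+0+0+1+0+1 mod 2 = 1
Syndrome = 1011
Non-zero syndrome: error at position 13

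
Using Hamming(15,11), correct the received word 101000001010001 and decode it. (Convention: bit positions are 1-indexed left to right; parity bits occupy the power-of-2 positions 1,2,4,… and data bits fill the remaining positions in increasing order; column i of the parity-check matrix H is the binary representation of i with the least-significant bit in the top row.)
Syndrome s = H · r^T (mod 2), r = 101000001010001:
  s[0] = (101010101010101)·(101000001010001) mod 2 = 1+0+1+0+0+0+0+0+1+0+1+0+0+0+1 mod 2 = 1
  s[1] = (011001100110011)·(101000001010001) mod 2 = 0+0+1+0+0+0+0+0+0+0+1+0+0+0+1 mod 2 = 1
  s[2] = (000111100001111)·(101000001010001) mod 2 = 0+0+0+0+0+0+0+0+0+0+0+0+0+0+1 mod 2 = 1
  s[3] = (000000011111111)·(101000001010001) mod 2 = 0+0+0+0+0+0+0+0+1+0+1+0+0+0+1 mod 2 = 1
Syndrome = 1111
Column 15 of H equals this syndrome → error at bit 15 (1-indexed).
Flip bit 15: 101000001010001 → 101000001010000
Extract data bits at positions {3,5,6,7,9,10,11,12,13,14,15}: 10001010000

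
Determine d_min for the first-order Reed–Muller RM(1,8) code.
d_min = 128 (RM(1,8) has length 256 and minimum distance 2^(m−1) = 128).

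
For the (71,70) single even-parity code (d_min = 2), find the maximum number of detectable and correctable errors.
Detection only: up to d_min − 1 = 1 errors.
Correction: up to ⌊(d_min − 1)/2⌋ = ⌊1/2⌋ = 0 errors.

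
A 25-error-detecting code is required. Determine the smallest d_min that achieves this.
Detecting e errors requires d_min ≥ e + 1 = 25 + 1 = 26.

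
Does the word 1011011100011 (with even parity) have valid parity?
Sum of all bits: 1+0+1+1+0+1+1+1+0+0+0+1+1 = 8; 8 mod 2 = 0. Result is 0 → valid parity.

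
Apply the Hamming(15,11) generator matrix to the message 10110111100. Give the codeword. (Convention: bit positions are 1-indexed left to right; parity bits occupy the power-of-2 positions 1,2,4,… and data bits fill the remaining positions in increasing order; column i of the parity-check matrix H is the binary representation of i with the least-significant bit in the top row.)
Codeword c = d · G (mod 2), d = 10110111100:
  c[0] = d·G[:,0] = (10110111100)·(11011010101) mod 2 = 1+0+0+1+0+0+1+0+1+0+0 mod 2 = 0
  c[1] = d·G[:,1] = (10110111100)·(10110110011) mod 2 = 1+0+1+1+0+1+1+0+0+0+0 mod 2 = 1
  c[2] = d·G[:,2] = (10110111100)·(10000000000) mod 2 = 1+0+0+0+0+0+0+0+0+0+0 mod 2 = 1
  c[3] = d·G[:,3] = (10110111100)·(01110001111) mod 2 = 0+0+1+1+0+0+0+1+1+0+0 mod 2 = 0
  c[4] = d·G[:,4] = (10110111100)·(01000000000) mod 2 = 0+0+0+0+0+0+0+0+0+0+0 mod 2 = 0
  c[5] = d·G[:,5] = (10110111100)·(00100000000) mod 2 = 0+0+1+0+0+0+0+0+0+0+0 mod 2 = 1
  c[6] = d·G[:,6] = (10110111100)·(00010000000) mod 2 = 0+0+0+1+0+0+0+0+0+0+0 mod 2 = 1
  c[7] = d·G[:,7] = (10110111100)·(00001111111) mod 2 = 0+0+0+0+0+1+1+1+1+0+0 mod 2 = 0
  c[8] = d·G[:,8] = (10110111100)·(00001000000) mod 2 = 0+0+0+0+0+0+0+0+0+0+0 mod 2 = 0
  c[9] = d·G[:,9] = (10110111100)·(00000100000) mod 2 = 0+0+0+0+0+1+0+0+0+0+0 mod 2 = 1
  c[10] = d·G[:,10] = (10110111100)·(00000010000) mod 2 = 0+0+0+0+0+0+1+0+0+0+0 mod 2 = 1
  c[11] = d·G[:,11] = (10110111100)·(00000001000) mod 2 = 0+0+0+0+0+0+0+1+0+0+0 mod 2 = 1
  c[12] = d·G[:,12] = (10110111100)·(00000000100) mod 2 = 0+0+0+0+0+0+0+0+1+0+0 mod 2 = 1
  c[13] = d·G[:,13] = (10110111100)·(00000000010) mod 2 = 0+0+0+0+0+0+0+0+0+0+0 mod 2 = 0
  c[14] = d·G[:,14] = (10110111100)·(00000000001) mod 2 = 0+0+0+0+0+0+0+0+0+0+0 mod 2 = 0
Codeword = 011001100111100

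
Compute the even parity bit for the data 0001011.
Sum of data bits: 0+0+0+1+0+1+1 = 3.
3 mod 2 = 1, so parity bit = 1.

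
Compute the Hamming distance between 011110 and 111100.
XOR = 100010, count of 1s = 2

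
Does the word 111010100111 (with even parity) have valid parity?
Sum of all bits: 1+1+1+0+1+0+1+0+0+1+1+1 = 8; 8 mod 2 = 0. Result is 0 → valid parity.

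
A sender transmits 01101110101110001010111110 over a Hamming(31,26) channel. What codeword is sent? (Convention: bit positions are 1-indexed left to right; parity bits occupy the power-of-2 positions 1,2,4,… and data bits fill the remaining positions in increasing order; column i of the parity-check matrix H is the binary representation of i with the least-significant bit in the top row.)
Codeword c = d · G (mod 2), d = 01101110101110001010111110:
  c[0] = d·G[:,0] = (01101110101110001010111110)·(11011010101101010101010101) mod 2 = 0+1+0+0+1+0+1+0+1+0+1+1+0+0+0+0+0+0+0+0+0+1+0+1+0+0 mod 2 = 0
  c[1] = d·G[:,1] = (01101110101110001010111110)·(10110110011011001100110011) mod 2 = 0+0+1+0+0+1+1+0+0+0+1+0+1+0+0+0+1+0+0+0+1+1+0+0+1+0 mod 2 = 1
  c[2] = d·G[:,2] = (01101110101110001010111110)·(10000000000000000000000000) mod 2 = 0+0+0+0+0+0+0+0+0+0+0+0+0+0+0+0+0+0+0+0+0+0+0+0+0+0 mod 2 = 0
  c[3] = d·G[:,3] = (01101110101110001010111110)·(01110001111000111100001111) mod 2 = 0+1+1+0+0+0+0+0+1+0+1+0+0+0+0+0+1+0+0+0+0+0+1+1+1+0 mod 2 = 0
  c[4] = d·G[:,4] = (01101110101110001010111110)·(01000000000000000000000000) mod 2 = 0+1+0+0+0+0+0+0+0+0+0+0+0+0+0+0+0+0+0+0+0+0+0+0+0+0 mod 2 = 1
  c[5] = d·G[:,5] = (01101110101110001010111110)·(00100000000000000000000000) mod 2 = 0+0+1+0+0+0+0+0+0+0+0+0+0+0+0+0+0+0+0+0+0+0+0+0+0+0 mod 2 = 1
  c[6] = d·G[:,6] = (01101110101110001010111110)·(00010000000000000000000000) mod 2 = 0+0+0+0+0+0+0+0+0+0+0+0+0+0+0+0+0+0+0+0+0+0+0+0+0+0 mod 2 = 0
  c[7] = d·G[:,7] = (01101110101110001010111110)·(00001111111000000011111111) mod 2 = 0+0+0+0+1+1+1+0+1+0+1+0+0+0+0+0+0+0+1+0+1+1+1+1+1+0 mod 2 = 1
  c[8] = d·G[:,8] = (01101110101110001010111110)·(00001000000000000000000000) mod 2 = 0+0+0+0+1+0+0+0+0+0+0+0+0+0+0+0+0+0+0+0+0+0+0+0+0+0 mod 2 = 1
  c[9] = d·G[:,9] = (01101110101110001010111110)·(00000100000000000000000000) mod 2 = 0+0+0+0+0+1+0+0+0+0+0+0+0+0+0+0+0+0+0+0+0+0+0+0+0+0 mod 2 = 1
  c[10] = d·G[:,10] = (01101110101110001010111110)·(00000010000000000000000000) mod 2 = 0+0+0+0+0+0+1+0+0+0+0+0+0+0+0+0+0+0+0+0+0+0+0+0+0+0 mod 2 = 1
  c[11] = d·G[:,11] = (01101110101110001010111110)·(00000001000000000000000000) mod 2 = 0+0+0+0+0+0+0+0+0+0+0+0+0+0+0+0+0+0+0+0+0+0+0+0+0+0 mod 2 = 0
  c[12] = d·G[:,12] = (01101110101110001010111110)·(00000000100000000000000000) mod 2 = 0+0+0+0+0+0+0+0+1+0+0+0+0+0+0+0+0+0+0+0+0+0+0+0+0+0 mod 2 = 1
  c[13] = d·G[:,13] = (01101110101110001010111110)·(00000000010000000000000000) mod 2 = 0+0+0+0+0+0+0+0+0+0+0+0+0+0+0+0+0+0+0+0+0+0+0+0+0+0 mod 2 = 0
  c[14] = d·G[:,14] = (01101110101110001010111110)·(00000000001000000000000000) mod 2 = 0+0+0+0+0+0+0+0+0+0+1+0+0+0+0+0+0+0+0+0+0+0+0+0+0+0 mod 2 = 1
  c[15] = d·G[:,15] = (01101110101110001010111110)·(00000000000111111111111111) mod 2 = 0+0+0+0+0+0+0+0+0+0+0+1+1+0+0+0+1+0+1+0+1+1+1+1+1+0 mod 2 = 1
  c[16] = d·G[:,16] = (01101110101110001010111110)·(00000000000100000000000000) mod 2 = 0+0+0+0+0+0+0+0+0+0+0+1+0+0+0+0+0+0+0+0+0+0+0+0+0+0 mod 2 = 1
  c[17] = d·G[:,17] = (01101110101110001010111110)·(00000000000010000000000000) mod 2 = 0+0+0+0+0+0+0+0+0+0+0+0+1+0+0+0+0+0+0+0+0+0+0+0+0+0 mod 2 = 1
  c[18] = d·G[:,18] = (01101110101110001010111110)·(00000000000001000000000000) mod 2 = 0+0+0+0+0+0+0+0+0+0+0+0+0+0+0+0+0+0+0+0+0+0+0+0+0+0 mod 2 = 0
  c[19] = d·G[:,19] = (01101110101110001010111110)·(00000000000000100000000000) mod 2 = 0+0+0+0+0+0+0+0+0+0+0+0+0+0+0+0+0+0+0+0+0+0+0+0+0+0 mod 2 = 0
  c[20] = d·G[:,20] = (01101110101110001010111110)·(00000000000000010000000000) mod 2 = 0+0+0+0+0+0+0+0+0+0+0+0+0+0+0+0+0+0+0+0+0+0+0+0+0+0 mod 2 = 0
  c[21] = d·G[:,21] = (01101110101110001010111110)·(00000000000000001000000000) mod 2 = 0+0+0+0+0+0+0+0+0+0+0+0+0+0+0+0+1+0+0+0+0+0+0+0+0+0 mod 2 = 1
  c[22] = d·G[:,22] = (01101110101110001010111110)·(00000000000000000100000000) mod 2 = 0+0+0+0+0+0+0+0+0+0+0+0+0+0+0+0+0+0+0+0+0+0+0+0+0+0 mod 2 = 0
  c[23] = d·G[:,23] = (01101110101110001010111110)·(00000000000000000010000000) mod 2 = 0+0+0+0+0+0+0+0+0+0+0+0+0+0+0+0+0+0+1+0+0+0+0+0+0+0 mod 2 = 1
  c[24] = d·G[:,24] = (01101110101110001010111110)·(00000000000000000001000000) mod 2 = 0+0+0+0+0+0+0+0+0+0+0+0+0+0+0+0+0+0+0+0+0+0+0+0+0+0 mod 2 = 0
  c[25] = d·G[:,25] = (01101110101110001010111110)·(00000000000000000000100000) mod 2 = 0+0+0+0+0+0+0+0+0+0+0+0+0+0+0+0+0+0+0+0+1+0+0+0+0+0 mod 2 = 1
  c[26] = d·G[:,26] = (01101110101110001010111110)·(00000000000000000000010000) mod 2 = 0+0+0+0+0+0+0+0+0+0+0+0+0+0+0+0+0+0+0+0+0+1+0+0+0+0 mod 2 = 1
  c[27] = d·G[:,27] = (01101110101110001010111110)·(00000000000000000000001000) mod 2 = 0+0+0+0+0+0+0+0+0+0+0+0+0+0+0+0+0+0+0+0+0+0+1+0+0+0 mod 2 = 1
  c[28] = d·G[:,28] = (01101110101110001010111110)·(00000000000000000000000100) mod 2 = 0+0+0+0+0+0+0+0+0+0+0+0+0+0+0+0+0+0+0+0+0+0+0+1+0+0 mod 2 = 1
  c[29] = d·G[:,29] = (01101110101110001010111110)·(00000000000000000000000010) mod 2 = 0+0+0+0+0+0+0+0+0+0+0+0+0+0+0+0+0+0+0+0+0+0+0+0+1+0 mod 2 = 1
  c[30] = d·G[:,30] = (01101110101110001010111110)·(00000000000000000000000001) mod 2 = 0+0+0+0+0+0+0+0+0+0+0+0+0+0+0+0+0+0+0+0+0+0+0+0+0+0 mod 2 = 0
Codeword = 0100110111101011110001010111110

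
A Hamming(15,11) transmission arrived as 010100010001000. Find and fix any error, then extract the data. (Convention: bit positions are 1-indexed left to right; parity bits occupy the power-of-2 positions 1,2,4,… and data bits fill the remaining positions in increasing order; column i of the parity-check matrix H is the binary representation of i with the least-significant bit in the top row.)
Syndrome s = H · r^T (mod 2), r = 010100010001000:
  s[0] = (101010101010101)·(010100010001000) mod 2 = 0+0+0+0+0+0+0+0+0+0+0+0+0+0+0 mod 2 = 0
  s[1] = (011001100110011)·(010100010001000) mod 2 = 0+1+0+0+0+0+0+0+0+0+0+0+0+0+0 mod 2 = 1
  s[2] = (000111100001111)·(010100010001000) mod 2 = 0+0+0+1+0+0+0+0+0+0+0+1+0+0+0 mod 2 = 0
  s[3] = (000000011111111)·(010100010001000) mod 2 = 0+0+0+0+0+0+0+1+0+0+0+1+0+0+0 mod 2 = 0
Syndrome = 0100
Column 2 of H equals this syndrome → error at bit 2 (1-indexed).
Flip bit 2: 010100010001000 → 000100010001000
Extract data bits at positions {3,5,6,7,9,10,11,12,13,14,15}: 00000001000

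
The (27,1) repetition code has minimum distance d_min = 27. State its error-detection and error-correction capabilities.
Detection only: up to d_min − 1 = 26 errors.
Correction: up to ⌊(d_min − 1)/2⌋ = ⌊26/2⌋ = 13 errors.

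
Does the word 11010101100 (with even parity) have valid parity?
Sum of all bits: 1+1+0+1+0+1+0+1+1+0+0 = 6; 6 mod 2 = 0. Result is 0 → valid parity.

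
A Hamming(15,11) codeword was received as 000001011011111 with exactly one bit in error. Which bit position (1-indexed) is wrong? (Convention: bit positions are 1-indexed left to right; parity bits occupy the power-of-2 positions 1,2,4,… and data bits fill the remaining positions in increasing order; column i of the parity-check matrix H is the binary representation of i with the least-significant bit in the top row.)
Syndrome s = H · r^T (mod 2), r = 000001011011111:
  s[0] = (101010101010101)·(000001011011111) mod 2 = 0+0+0+0+0+0+0+0+1+0+1+0+1+0+1 mod 2 = 0
  s[1] = (011001100110011)·(000001011011111) mod 2 = 0+0+0+0+0+1+0+0+0+0+1+0+0+1+1 mod 2 = 0
  s[2] = (000111100001111)·(000001011011111) mod 2 = 0+0+0+0+0+1+0+0+0+0+0+1+1+1+1 mod 2 = 1
  s[3] = (000000011111111)·(000001011011111) mod 2 = 0+0+0+0+0+0+0+1+1+0+1+1+1+1+1 mod 2 = 1
Syndrome = 0011
Column i of H is the binary representation of i, so the syndrome is the binary index of the flipped bit.
Read s = 0011 with s[0] as LSB: 0·2^0 + 0·2^1 + 1·2^2 + 1·2^3 = 12.
Error is at bit position 12.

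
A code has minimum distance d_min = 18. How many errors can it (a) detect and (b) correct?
(a) Detection requires d_min ≥ e+1, so e ≤ d_min − 1 = 17.
(b) Correction requires d_min ≥ 2t+1, so t ≤ ⌊(d_min − 1)/2⌋ = ⌊17/2⌋ = 8.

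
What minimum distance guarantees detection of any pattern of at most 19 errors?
Detecting e errors requires d_min ≥ e + 1 = 19 + 1 = 20.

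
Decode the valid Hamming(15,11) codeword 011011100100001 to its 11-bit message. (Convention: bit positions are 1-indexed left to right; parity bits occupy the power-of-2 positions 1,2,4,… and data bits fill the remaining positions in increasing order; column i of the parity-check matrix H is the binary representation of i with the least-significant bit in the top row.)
Parity bits occupy power-of-2 positions; data bits are at positions {3,5,6,7,9,10,11,12,13,14,15} (1-indexed).
Extract: c[3]=1 c[5]=1 c[6]=1 c[7]=1 c[9]=0 c[10]=1 c[11]=0 c[12]=0 c[13]=0 c[14]=0 c[15]=1
Data = 11110100001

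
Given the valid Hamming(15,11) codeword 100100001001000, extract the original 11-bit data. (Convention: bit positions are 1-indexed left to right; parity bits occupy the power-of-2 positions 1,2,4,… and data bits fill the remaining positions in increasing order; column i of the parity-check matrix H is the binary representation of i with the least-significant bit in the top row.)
Parity bits occupy power-of-2 positions; data bits are at positions {3,5,6,7,9,10,11,12,13,14,15} (1-indexed).
Extract: c[3]=0 c[5]=0 c[6]=0 c[7]=0 c[9]=1 c[10]=0 c[11]=0 c[12]=1 c[13]=0 c[14]=0 c[15]=0
Data = 00001001000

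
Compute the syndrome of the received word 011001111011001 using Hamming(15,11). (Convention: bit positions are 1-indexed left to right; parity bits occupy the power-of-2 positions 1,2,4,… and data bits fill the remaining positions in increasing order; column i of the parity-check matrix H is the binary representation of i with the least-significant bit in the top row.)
Syndrome s = H · r^T (mod 2), r = 011001111011001:
  s[0] = (101010101010101)·(011001111011001) mod 2 = 0+0+1+0+0+0+1+0+1+0+1+0+0+0+1 mod 2 = 1
  s[1] = (011001100110011)·(011001111011001) mod 2 = 0+1+1+0+0+1+1+0+0+0+1+0+0+0+1 mod 2 = 0
  s[2] = (000111100001111)·(011001111011001) mod 2 = 0+0+0+0+0+1+1+0+0+0+0+1+0+0+1 mod 2 = 0
  s[3] = (000000011111111)·(011001111011001) mod 2 = 0+0+0+0+0+0+0+1+1+0+1+1+0+0+1 mod 2 = 1
Syndrome = 1001
Non-zero syndrome: error at position 9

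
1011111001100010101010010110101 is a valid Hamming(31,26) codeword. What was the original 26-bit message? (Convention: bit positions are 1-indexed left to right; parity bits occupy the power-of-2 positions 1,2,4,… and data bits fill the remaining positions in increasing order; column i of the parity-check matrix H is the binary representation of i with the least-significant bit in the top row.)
Parity bits occupy power-of-2 positions; data bits are at positions {3,5,6,7,9,10,11,12,13,14,15,17,18,19,20,21,22,23,24,25,26,27,28,29,30,31} (1-indexed).
Extract: c[3]=1 c[5]=1 c[6]=1 c[7]=1 c[9]=0 c[10]=1 c[11]=1 c[12]=0 c[13]=0 c[14]=0 c[15]=1 c[17]=1 c[18]=0 c[19]=1 c[20]=0 c[21]=1 c[22]=0 c[23]=0 c[24]=1 c[25]=0 c[26]=1 c[27]=1 c[28]=0 c[29]=1 c[30]=0 c[31]=1
Data = 11110110001101010010110101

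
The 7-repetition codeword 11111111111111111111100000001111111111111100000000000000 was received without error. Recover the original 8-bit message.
Split into 7-bit blocks: 1111111 1111111 1111111 0000000 1111111 1111111 0000000 0000000
Data = 11101100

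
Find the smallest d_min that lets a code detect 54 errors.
Detecting e errors requires d_min ≥ e + 1 = 54 + 1 = 55.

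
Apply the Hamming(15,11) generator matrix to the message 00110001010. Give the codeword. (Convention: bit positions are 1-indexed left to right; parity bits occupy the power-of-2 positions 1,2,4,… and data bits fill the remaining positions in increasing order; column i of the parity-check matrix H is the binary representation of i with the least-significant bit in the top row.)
Codeword c = d · G (mod 2), d = 00110001010:
  c[0] = d·G[:,0] = (00110001010)·(11011010101) mod 2 = 0+0+0+1+0+0+0+0+0+0+0 mod 2 = 1
  c[1] = d·G[:,1] = (00110001010)·(10110110011) mod 2 = 0+0+1+1+0+0+0+0+0+1+0 mod 2 = 1
  c[2] = d·G[:,2] = (00110001010)·(10000000000) mod 2 = 0+0+0+0+0+0+0+0+0+0+0 mod 2 = 0
  c[3] = d·G[:,3] = (00110001010)·(01110001111) mod 2 = 0+0+1+1+0+0+0+1+0+1+0 mod 2 = 0
  c[4] = d·G[:,4] = (00110001010)·(01000000000) mod 2 = 0+0+0+0+0+0+0+0+0+0+0 mod 2 = 0
  c[5] = d·G[:,5] = (00110001010)·(00100000000) mod 2 = 0+0+1+0+0+0+0+0+0+0+0 mod 2 = 1
  c[6] = d·G[:,6] = (00110001010)·(00010000000) mod 2 = 0+0+0+1+0+0+0+0+0+0+0 mod 2 = 1
  c[7] = d·G[:,7] = (00110001010)·(00001111111) mod 2 = 0+0+0+0+0+0+0+1+0+1+0 mod 2 = 0
  c[8] = d·G[:,8] = (00110001010)·(00001000000) mod 2 = 0+0+0+0+0+0+0+0+0+0+0 mod 2 = 0
  c[9] = d·G[:,9] = (00110001010)·(00000100000) mod 2 = 0+0+0+0+0+0+0+0+0+0+0 mod 2 = 0
  c[10] = d·G[:,10] = (00110001010)·(00000010000) mod 2 = 0+0+0+0+0+0+0+0+0+0+0 mod 2 = 0
  c[11] = d·G[:,11] = (00110001010)·(00000001000) mod 2 = 0+0+0+0+0+0+0+1+0+0+0 mod 2 = 1
  c[12] = d·G[:,12] = (00110001010)·(00000000100) mod 2 = 0+0+0+0+0+0+0+0+0+0+0 mod 2 = 0
  c[13] = d·G[:,13] = (00110001010)·(00000000010) mod 2 = 0+0+0+0+0+0+0+0+0+1+0 mod 2 = 1
  c[14] = d·G[:,14] = (00110001010)·(00000000001) mod 2 = 0+0+0+0+0+0+0+0+0+0+0 mod 2 = 0
Codeword = 110001100001010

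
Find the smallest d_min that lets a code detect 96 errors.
Detecting e errors requires d_min ≥ e + 1 = 96 + 1 = 97.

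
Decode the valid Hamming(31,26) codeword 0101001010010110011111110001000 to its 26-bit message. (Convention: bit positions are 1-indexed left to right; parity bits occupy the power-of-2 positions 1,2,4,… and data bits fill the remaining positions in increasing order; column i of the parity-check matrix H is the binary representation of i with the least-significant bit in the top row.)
Parity bits occupy power-of-2 positions; data bits are at positions {3,5,6,7,9,10,11,12,13,14,15,17,18,19,20,21,22,23,24,25,26,27,28,29,30,31} (1-indexed).
Extract: c[3]=0 c[5]=0 c[6]=0 c[7]=1 c[9]=1 c[10]=0 c[11]=0 c[12]=1 c[13]=0 c[14]=1 c[15]=1 c[17]=0 c[18]=1 c[19]=1 c[20]=1 c[21]=1 c[22]=1 c[23]=1 c[24]=1 c[25]=0 c[26]=0 c[27]=0 c[28]=1 c[29]=0 c[30]=0 c[31]=0
Data = 00011001011011111110001000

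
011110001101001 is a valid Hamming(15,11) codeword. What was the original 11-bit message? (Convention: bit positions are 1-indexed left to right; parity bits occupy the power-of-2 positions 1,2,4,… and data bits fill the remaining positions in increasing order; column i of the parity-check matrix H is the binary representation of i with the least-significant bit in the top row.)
Parity bits occupy power-of-2 positions; data bits are at positions {3,5,6,7,9,10,11,12,13,14,15} (1-indexed).
Extract: c[3]=1 c[5]=1 c[6]=0 c[7]=0 c[9]=1 c[10]=1 c[11]=0 c[12]=1 c[13]=0 c[14]=0 c[15]=1
Data = 11001101001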